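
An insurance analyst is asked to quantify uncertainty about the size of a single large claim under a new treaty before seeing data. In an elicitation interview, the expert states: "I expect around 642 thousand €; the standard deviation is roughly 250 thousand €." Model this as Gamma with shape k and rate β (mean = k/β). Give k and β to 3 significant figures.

k ≈ 6.59, β ≈ 0.0103

For Gamma(k, rate β): mean = k/β, variance = k/β², so CV = 1/√k.
CV = SD/mean = 250/642 = 0.3894, hence k = 1/CV² = 6.59.
Then β = k/mean = 6.59/642 = 0.0103.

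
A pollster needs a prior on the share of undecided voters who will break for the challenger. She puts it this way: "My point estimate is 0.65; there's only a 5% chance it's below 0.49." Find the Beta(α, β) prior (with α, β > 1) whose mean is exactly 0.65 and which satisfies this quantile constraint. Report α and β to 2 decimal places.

α ≈ 16.43, β ≈ 8.84

With mean 0.65 fixed, write α = 0.65s, β = 0.35s where s = α+β.
Need P(θ < 0.49) = 0.05 under Beta(0.65s, 0.35s). Normal approximation: (q−m)/√(m(1−m)/s) ≈ z_{0.05} = -1.64, so s ≈ 0.65·0.35·(-1.64)²/(0.49−0.65)² = 24.0.
At s = 24.0: P(θ<0.49) ≈ 0.054. Adjusting to match 0.05 gives s ≈ 25.27.
So α = 0.65·25.27 ≈ 16.43, β = 0.35·25.27 ≈ 8.84.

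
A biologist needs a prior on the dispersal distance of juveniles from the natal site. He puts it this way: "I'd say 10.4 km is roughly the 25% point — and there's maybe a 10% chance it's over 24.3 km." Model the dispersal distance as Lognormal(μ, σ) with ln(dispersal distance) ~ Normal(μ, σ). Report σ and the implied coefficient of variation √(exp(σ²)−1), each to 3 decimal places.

If T ~ Lognormal(μ,σ) then ln T ~ Normal(μ,σ), so the p-quantile of ln T is μ + z_p·σ.
ln(10.4) = 2.342 and ln(24.3) = 3.19; z_{0.25} = -0.6745, z_{0.9} = 1.282.
σ = (3.19 − 2.342)/(1.282 − (-0.6745)) = 0.434.
μ = 2.342 − (-0.6745)·0.434 = 2.634.
CV = √(exp(σ²)−1) = √(exp(0.1882)−1) = 0.455.

σ ≈ 0.434, CV ≈ 0.455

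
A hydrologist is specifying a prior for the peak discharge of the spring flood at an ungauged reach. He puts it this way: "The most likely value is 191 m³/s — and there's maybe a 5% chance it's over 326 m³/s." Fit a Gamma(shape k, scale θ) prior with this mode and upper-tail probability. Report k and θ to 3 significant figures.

Gamma(k,θ) with k>1 has mode (k−1)θ, so θ = 191/(k−1).
Need P(X < 326) = 0.95 with θ tied to k this way. Start at k = 2, θ = 191: P(X<326) ≈ 0.509.
Too low — raise k to concentrate. Iterating converges to k ≈ 10.8.
Then θ = 191/(10.8−1) ≈ 19.6.

k ≈ 10.8, θ ≈ 19.6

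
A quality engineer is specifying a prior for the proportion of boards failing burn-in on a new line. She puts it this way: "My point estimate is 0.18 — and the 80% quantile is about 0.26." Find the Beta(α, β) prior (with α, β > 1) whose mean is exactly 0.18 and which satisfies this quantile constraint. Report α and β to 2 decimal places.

α ≈ 2.50, β ≈ 11.40

With mean 0.18 fixed, write α = 0.18s, β = 0.82s where s = α+β.
Need P(θ < 0.26) = 0.8 under Beta(0.18s, 0.82s). Normal approximation: (q−m)/√(m(1−m)/s) ≈ z_{0.8} = 0.842, so s ≈ 0.18·0.82·(0.842)²/(0.26−0.18)² = 16.3.
At s = 16.3: P(θ<0.26) ≈ 0.813. Adjusting to match 0.8 gives s ≈ 13.90.
So α = 0.18·13.90 ≈ 2.50, β = 0.82·13.90 ≈ 11.40.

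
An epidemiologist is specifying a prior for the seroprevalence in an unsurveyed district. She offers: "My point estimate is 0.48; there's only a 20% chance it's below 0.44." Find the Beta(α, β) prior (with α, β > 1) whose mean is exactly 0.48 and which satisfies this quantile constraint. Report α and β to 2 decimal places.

α ≈ 53.20, β ≈ 57.63

With mean 0.48 fixed, write α = 0.48s, β = 0.52s where s = α+β.
Need P(θ < 0.44) = 0.2 under Beta(0.48s, 0.52s). Normal approximation: (q−m)/√(m(1−m)/s) ≈ z_{0.2} = -0.842, so s ≈ 0.48·0.52·(-0.842)²/(0.44−0.48)² = 110.5.
At s = 110.5: P(θ<0.44) ≈ 0.200. Adjusting to match 0.2 gives s ≈ 110.83.
So α = 0.48·110.83 ≈ 53.20, β = 0.52·110.83 ≈ 57.63.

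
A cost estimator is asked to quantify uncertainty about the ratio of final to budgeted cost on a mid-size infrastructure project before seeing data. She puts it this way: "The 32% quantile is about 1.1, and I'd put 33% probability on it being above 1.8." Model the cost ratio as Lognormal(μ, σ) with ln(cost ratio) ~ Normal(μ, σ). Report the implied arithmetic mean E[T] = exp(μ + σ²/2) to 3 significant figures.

E[T] ≈ 1.64

If T ~ Lognormal(μ,σ) then ln T ~ Normal(μ,σ), so the p-quantile of ln T is μ + z_p·σ.
ln(1.1) = 0.09531 and ln(1.8) = 0.5878; z_{0.32} = -0.4677, z_{0.67} = 0.4399.
σ = (0.5878 − 0.09531)/(0.4399 − (-0.4677)) = 0.543.
μ = 0.09531 − (-0.4677)·0.543 = 0.349.
E[T] = exp(μ + σ²/2) = exp(0.349 + 0.1472) = 1.64.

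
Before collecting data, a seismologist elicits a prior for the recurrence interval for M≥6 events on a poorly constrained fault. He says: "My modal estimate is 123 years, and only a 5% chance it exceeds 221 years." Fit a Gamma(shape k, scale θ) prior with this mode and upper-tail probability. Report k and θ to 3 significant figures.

k ≈ 9.12, θ ≈ 15.2

Gamma(k,θ) with k>1 has mode (k−1)θ, so θ = 123/(k−1).
Need P(X < 221) = 0.95 with θ tied to k this way. Start at k = 2, θ = 123: P(X<221) ≈ 0.536.
Too low — raise k to concentrate. Iterating converges to k ≈ 9.12.
Then θ = 123/(9.12−1) ≈ 15.2.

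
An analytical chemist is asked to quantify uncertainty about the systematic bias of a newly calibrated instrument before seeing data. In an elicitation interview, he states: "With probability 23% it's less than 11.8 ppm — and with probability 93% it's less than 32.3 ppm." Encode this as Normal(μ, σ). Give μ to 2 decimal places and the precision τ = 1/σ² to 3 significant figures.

The p-quantile of Normal(μ,σ) is μ + z_p·σ, with z_{0.23} = -0.7388 and z_{0.93} = 1.476.
Eliminate σ: μ = (z₂·x₁ − z₁·x₂)/(z₂ − z₁) = (1.476·11.8 − (-0.7388)·32.3)/2.215 = 18.64.
Then σ = (x₂ − x₁)/(z₂ − z₁) = (32.3 − 11.8)/2.215 = 9.26.
Precision τ = 1/σ² = 1/9.257² = 0.0117.

μ = 18.64, τ = 0.0117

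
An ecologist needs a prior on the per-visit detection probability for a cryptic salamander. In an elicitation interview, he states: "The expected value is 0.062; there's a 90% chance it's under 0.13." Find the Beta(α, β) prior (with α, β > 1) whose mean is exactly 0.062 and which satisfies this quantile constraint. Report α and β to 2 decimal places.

α ≈ 1.38, β ≈ 20.92

With mean 0.062 fixed, write α = 0.062s, β = 0.938s where s = α+β.
Need P(θ < 0.13) = 0.9 under Beta(0.062s, 0.938s). Normal approximation: (q−m)/√(m(1−m)/s) ≈ z_{0.9} = 1.28, so s ≈ 0.062·0.938·(1.28)²/(0.13−0.062)² = 20.7.
At s = 20.7: P(θ<0.13) ≈ 0.895. Adjusting to match 0.9 gives s ≈ 22.30.
So α = 0.062·22.30 ≈ 1.38, β = 0.938·22.30 ≈ 20.92.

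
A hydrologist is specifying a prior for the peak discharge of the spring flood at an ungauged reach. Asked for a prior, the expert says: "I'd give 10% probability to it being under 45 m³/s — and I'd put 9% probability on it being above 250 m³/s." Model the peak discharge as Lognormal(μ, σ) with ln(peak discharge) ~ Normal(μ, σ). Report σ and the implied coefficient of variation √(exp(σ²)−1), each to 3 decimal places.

If T ~ Lognormal(μ,σ) then ln T ~ Normal(μ,σ), so the p-quantile of ln T is μ + z_p·σ.
ln(45) = 3.807 and ln(250) = 5.521; z_{0.1} = -1.282, z_{0.91} = 1.341.
σ = (5.521 − 3.807)/(1.341 − (-1.282)) = 0.654.
μ = 3.807 − (-1.282)·0.654 = 4.645.
CV = √(exp(σ²)−1) = √(exp(0.4276)−1) = 0.730.

σ ≈ 0.654, CV ≈ 0.730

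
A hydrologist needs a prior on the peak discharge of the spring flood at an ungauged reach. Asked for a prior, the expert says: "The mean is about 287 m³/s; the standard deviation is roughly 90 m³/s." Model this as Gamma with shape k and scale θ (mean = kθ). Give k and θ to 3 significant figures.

For Gamma(k, scale θ): mean = kθ, variance = kθ², so CV = 1/√k.
CV = SD/mean = 90/287 = 0.3136, hence k = 1/CV² = 10.2.
Then θ = mean/k = 287/10.2 = 28.2.

k ≈ 10.2, θ ≈ 28.2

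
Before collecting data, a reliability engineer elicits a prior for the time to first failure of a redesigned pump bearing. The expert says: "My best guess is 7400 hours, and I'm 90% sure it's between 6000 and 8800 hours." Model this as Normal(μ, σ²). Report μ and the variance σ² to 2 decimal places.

μ = 7400.00, σ² = 724438.56

A symmetric 90% interval runs μ ± z·σ with z = 1.645.
Half-width = 1400, so σ = 1400/1.645 = 851.140 and σ² = 724438.56.
μ is the stated best guess, 7400.00.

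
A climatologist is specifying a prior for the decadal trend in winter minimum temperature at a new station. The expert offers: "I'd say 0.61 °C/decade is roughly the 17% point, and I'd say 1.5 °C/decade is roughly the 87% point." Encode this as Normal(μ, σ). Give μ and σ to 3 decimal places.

μ = 1.018, σ = 0.428

For Normal(μ,σ), the p-quantile is μ + z_p·σ. Here z_{0.17} = -0.9542, z_{0.87} = 1.126.
So 0.61 = μ − 0.9542σ and 1.5 = μ + 1.126σ.
Subtracting: σ = (1.5 − 0.61)/(1.126 − (-0.9542)) = 0.428.
Then μ = 0.61 − (-0.9542)·0.428 = 1.018.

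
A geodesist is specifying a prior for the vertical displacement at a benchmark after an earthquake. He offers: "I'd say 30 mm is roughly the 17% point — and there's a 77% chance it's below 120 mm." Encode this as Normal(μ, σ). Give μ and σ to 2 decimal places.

μ = 80.72, σ = 53.16

The p-quantile of Normal(μ,σ) is μ + z_p·σ, with z_{0.17} = -0.9542 and z_{0.77} = 0.7388.
Eliminate σ: μ = (z₂·x₁ − z₁·x₂)/(z₂ − z₁) = (0.7388·30 − (-0.9542)·120)/1.693 = 80.72.
Then σ = (x₂ − x₁)/(z₂ − z₁) = (120 − 30)/1.693 = 53.16.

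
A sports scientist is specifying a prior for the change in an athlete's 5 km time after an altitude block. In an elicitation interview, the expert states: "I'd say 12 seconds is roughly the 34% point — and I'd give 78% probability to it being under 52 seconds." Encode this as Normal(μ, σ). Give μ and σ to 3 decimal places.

μ = 25.927, σ = 33.765

The p-quantile of Normal(μ,σ) is μ + z_p·σ, with z_{0.34} = -0.4125 and z_{0.78} = 0.7722.
Eliminate σ: μ = (z₂·x₁ − z₁·x₂)/(z₂ − z₁) = (0.7722·12 − (-0.4125)·52)/1.185 = 25.927.
Then σ = (x₂ − x₁)/(z₂ − z₁) = (52 − 12)/1.185 = 33.765.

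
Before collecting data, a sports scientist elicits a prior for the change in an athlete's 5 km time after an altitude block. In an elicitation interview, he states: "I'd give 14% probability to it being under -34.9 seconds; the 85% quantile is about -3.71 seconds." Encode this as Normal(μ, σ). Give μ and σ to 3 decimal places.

μ = -18.982, σ = 14.735

For Normal(μ,σ), the p-quantile is μ + z_p·σ. Here z_{0.14} = -1.08, z_{0.85} = 1.036.
So -34.9 = μ − 1.08σ and -3.71 = μ + 1.036σ.
Subtracting: σ = (-3.71 − -34.9)/(1.036 − (-1.08)) = 14.735.
Then μ = -34.9 − (-1.08)·14.735 = -18.982.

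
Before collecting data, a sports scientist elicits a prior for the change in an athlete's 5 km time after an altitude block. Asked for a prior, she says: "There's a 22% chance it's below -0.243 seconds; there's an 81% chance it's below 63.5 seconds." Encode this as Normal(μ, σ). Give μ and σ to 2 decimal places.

For Normal(μ,σ), the p-quantile is μ + z_p·σ. Here z_{0.22} = -0.7722, z_{0.81} = 0.8779.
So -0.243 = μ − 0.7722σ and 63.5 = μ + 0.8779σ.
Subtracting: σ = (63.5 − -0.243)/(0.8779 − (-0.7722)) = 38.63.
Then μ = -0.243 − (-0.7722)·38.63 = 29.59.

μ = 29.59, σ = 38.63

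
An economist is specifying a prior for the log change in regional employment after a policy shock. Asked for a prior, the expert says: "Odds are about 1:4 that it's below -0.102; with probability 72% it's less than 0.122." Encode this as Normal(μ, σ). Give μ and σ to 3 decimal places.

For Normal(μ,σ), the p-quantile is μ + z_p·σ. Here z_{0.2} = -0.8416, z_{0.72} = 0.5828.
So -0.102 = μ − 0.8416σ and 0.122 = μ + 0.5828σ.
Subtracting: σ = (0.122 − -0.102)/(0.5828 − (-0.8416)) = 0.157.
Then μ = -0.102 − (-0.8416)·0.157 = 0.030.

μ = 0.030, σ = 0.157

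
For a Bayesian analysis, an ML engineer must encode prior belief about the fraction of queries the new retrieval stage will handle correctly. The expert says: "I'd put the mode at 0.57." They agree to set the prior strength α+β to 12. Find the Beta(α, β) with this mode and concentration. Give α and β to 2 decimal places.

α = 6.70, β = 5.30

For α,β > 1 the Beta mode is (α−1)/(α+β−2). With α+β = 12, the mode is (α−1)/10.
Set (α−1)/10 = 0.57 → α = 1 + 0.57·10 = 6.70.
β = 12 − α = 5.30.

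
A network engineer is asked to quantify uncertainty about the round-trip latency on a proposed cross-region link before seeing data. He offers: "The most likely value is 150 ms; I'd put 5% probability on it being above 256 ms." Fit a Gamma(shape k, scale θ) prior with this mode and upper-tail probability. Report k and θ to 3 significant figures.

Gamma(k,θ) with k>1 has mode (k−1)θ, so θ = 150/(k−1).
Need P(X < 256) = 0.95 with θ tied to k this way. Start at k = 2, θ = 150: P(X<256) ≈ 0.509.
Too low — raise k to concentrate. Iterating converges to k ≈ 10.8.
Then θ = 150/(10.8−1) ≈ 15.4.

k ≈ 10.8, θ ≈ 15.4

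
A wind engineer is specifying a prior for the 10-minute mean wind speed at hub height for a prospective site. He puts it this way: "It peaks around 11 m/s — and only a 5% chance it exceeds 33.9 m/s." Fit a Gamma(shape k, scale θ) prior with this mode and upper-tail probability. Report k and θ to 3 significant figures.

Gamma(k,θ) with k>1 has mode (k−1)θ, so θ = 11/(k−1).
Need P(X < 33.9) = 0.95 with θ tied to k this way. Start at k = 2, θ = 11: P(X<33.9) ≈ 0.813.
Too low — raise k to concentrate. Iterating converges to k ≈ 3.08.
Then θ = 11/(3.08−1) ≈ 5.28.

k ≈ 3.08, θ ≈ 5.28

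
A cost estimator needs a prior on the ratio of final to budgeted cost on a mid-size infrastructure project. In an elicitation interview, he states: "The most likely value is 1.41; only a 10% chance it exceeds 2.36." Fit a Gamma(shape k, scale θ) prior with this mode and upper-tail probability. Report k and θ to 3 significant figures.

k ≈ 8.12, θ ≈ 0.198

Gamma(k,θ) with k>1 has mode (k−1)θ, so θ = 1.41/(k−1).
Need P(X < 2.36) = 0.9 with θ tied to k this way. Start at k = 2, θ = 1.41: P(X<2.36) ≈ 0.499.
Too low — raise k to concentrate. Iterating converges to k ≈ 8.12.
Then θ = 1.41/(8.12−1) ≈ 0.198.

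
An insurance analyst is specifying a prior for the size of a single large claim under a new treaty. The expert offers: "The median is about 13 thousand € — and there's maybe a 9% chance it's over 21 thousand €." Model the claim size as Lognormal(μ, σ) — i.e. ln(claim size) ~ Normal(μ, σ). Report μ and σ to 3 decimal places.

If T ~ Lognormal(μ,σ) then ln T ~ Normal(μ,σ), so the p-quantile of ln T is μ + z_p·σ.
ln(13) = 2.565 and ln(21) = 3.045; z_{0.5} = 0, z_{0.91} = 1.341.
σ = (3.045 − 2.565)/(1.341 − (0)) = 0.358.
μ = 2.565 − (0)·0.358 = 2.565.

μ ≈ 2.565, σ ≈ 0.358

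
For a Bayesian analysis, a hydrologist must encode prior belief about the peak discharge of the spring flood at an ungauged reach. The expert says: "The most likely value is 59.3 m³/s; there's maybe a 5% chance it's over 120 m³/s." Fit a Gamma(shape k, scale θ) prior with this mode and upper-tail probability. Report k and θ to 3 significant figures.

k ≈ 6.57, θ ≈ 10.6

Gamma(k,θ) with k>1 has mode (k−1)θ, so θ = 59.3/(k−1).
Need P(X < 120) = 0.95 with θ tied to k this way. Start at k = 2, θ = 59.3: P(X<120) ≈ 0.600.
Too low — raise k to concentrate. Iterating converges to k ≈ 6.57.
Then θ = 59.3/(6.57−1) ≈ 10.6.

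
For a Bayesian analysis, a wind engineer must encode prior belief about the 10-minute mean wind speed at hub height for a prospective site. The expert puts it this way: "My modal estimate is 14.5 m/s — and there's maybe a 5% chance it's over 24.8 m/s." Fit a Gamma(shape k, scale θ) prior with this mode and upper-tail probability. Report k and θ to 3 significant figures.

k ≈ 10.7, θ ≈ 1.5

Gamma(k,θ) with k>1 has mode (k−1)θ, so θ = 14.5/(k−1).
Need P(X < 24.8) = 0.95 with θ tied to k this way. Start at k = 2, θ = 14.5: P(X<24.8) ≈ 0.510.
Too low — raise k to concentrate. Iterating converges to k ≈ 10.7.
Then θ = 14.5/(10.7−1) ≈ 1.5.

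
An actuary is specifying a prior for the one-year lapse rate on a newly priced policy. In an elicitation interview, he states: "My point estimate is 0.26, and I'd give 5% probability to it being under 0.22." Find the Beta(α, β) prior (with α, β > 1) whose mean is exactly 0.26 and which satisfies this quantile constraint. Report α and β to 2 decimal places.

α ≈ 80.69, β ≈ 229.65

With mean 0.26 fixed, write α = 0.26s, β = 0.74s where s = α+β.
Need P(θ < 0.22) = 0.05 under Beta(0.26s, 0.74s). Normal approximation: (q−m)/√(m(1−m)/s) ≈ z_{0.05} = -1.64, so s ≈ 0.26·0.74·(-1.64)²/(0.22−0.26)² = 325.3.
At s = 325.3: P(θ<0.22) ≈ 0.046. Adjusting to match 0.05 gives s ≈ 310.33.
So α = 0.26·310.33 ≈ 80.69, β = 0.74·310.33 ≈ 229.65.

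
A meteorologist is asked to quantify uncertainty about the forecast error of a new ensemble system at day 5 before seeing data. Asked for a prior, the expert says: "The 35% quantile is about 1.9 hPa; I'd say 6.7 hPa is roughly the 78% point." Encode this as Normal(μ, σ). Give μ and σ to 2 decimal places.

μ = 3.50, σ = 4.15

The p-quantile of Normal(μ,σ) is μ + z_p·σ, with z_{0.35} = -0.3853 and z_{0.78} = 0.7722.
Eliminate σ: μ = (z₂·x₁ − z₁·x₂)/(z₂ − z₁) = (0.7722·1.9 − (-0.3853)·6.7)/1.158 = 3.50.
Then σ = (x₂ − x₁)/(z₂ − z₁) = (6.7 − 1.9)/1.158 = 4.15.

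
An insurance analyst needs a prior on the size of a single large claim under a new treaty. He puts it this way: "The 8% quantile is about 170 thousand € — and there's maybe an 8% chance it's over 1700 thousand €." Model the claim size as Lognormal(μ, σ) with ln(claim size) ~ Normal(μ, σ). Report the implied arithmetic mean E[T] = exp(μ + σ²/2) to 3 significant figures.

If T ~ Lognormal(μ,σ) then ln T ~ Normal(μ,σ), so the p-quantile of ln T is μ + z_p·σ.
ln(170) = 5.136 and ln(1700) = 7.438; z_{0.08} = -1.405, z_{0.92} = 1.405.
σ = (7.438 − 5.136)/(1.405 − (-1.405)) = 0.819.
μ = 5.136 − (-1.405)·0.819 = 6.287.
E[T] = exp(μ + σ²/2) = exp(6.287 + 0.3357) = 752 thousand €.

E[T] ≈ 752 thousand €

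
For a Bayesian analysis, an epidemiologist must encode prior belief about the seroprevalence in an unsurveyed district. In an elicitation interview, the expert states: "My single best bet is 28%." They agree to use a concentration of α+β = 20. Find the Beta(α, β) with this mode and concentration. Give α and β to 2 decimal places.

α = 6.04, β = 13.96

For α,β > 1 the Beta mode is (α−1)/(α+β−2). With α+β = 20, the mode is (α−1)/18.
Set (α−1)/18 = 0.28 → α = 1 + 0.28·18 = 6.04.
β = 20 − α = 13.96.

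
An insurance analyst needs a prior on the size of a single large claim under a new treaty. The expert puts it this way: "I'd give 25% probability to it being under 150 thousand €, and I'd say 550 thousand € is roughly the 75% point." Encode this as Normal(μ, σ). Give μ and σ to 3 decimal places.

For Normal(μ,σ), the p-quantile is μ + z_p·σ. Here z_{0.25} = -0.6745, z_{0.75} = 0.6745.
So 150 = μ − 0.6745σ and 550 = μ + 0.6745σ.
Subtracting: σ = (550 − 150)/(0.6745 − (-0.6745)) = 296.520.
Then μ = 150 − (-0.6745)·296.520 = 350.000.

μ = 350.000, σ = 296.520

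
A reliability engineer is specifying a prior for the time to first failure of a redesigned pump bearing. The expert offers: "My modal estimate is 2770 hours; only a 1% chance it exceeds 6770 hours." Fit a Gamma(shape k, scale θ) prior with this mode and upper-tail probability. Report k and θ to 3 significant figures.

Gamma(k,θ) with k>1 has mode (k−1)θ, so θ = 2770/(k−1).
Need P(X < 6770) = 0.99 with θ tied to k this way. Start at k = 2, θ = 2770: P(X<6770) ≈ 0.701.
Too low — raise k to concentrate. Iterating converges to k ≈ 6.91.
Then θ = 2770/(6.91−1) ≈ 469.

k ≈ 6.91, θ ≈ 469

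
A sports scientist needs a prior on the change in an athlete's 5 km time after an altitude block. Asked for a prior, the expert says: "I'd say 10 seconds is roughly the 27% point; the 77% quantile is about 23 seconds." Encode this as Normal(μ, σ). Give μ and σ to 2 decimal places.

μ = 15.89, σ = 9.62

For Normal(μ,σ), the p-quantile is μ + z_p·σ. Here z_{0.27} = -0.6128, z_{0.77} = 0.7388.
So 10 = μ − 0.6128σ and 23 = μ + 0.7388σ.
Subtracting: σ = (23 − 10)/(0.7388 − (-0.6128)) = 9.62.
Then μ = 10 − (-0.6128)·9.62 = 15.89.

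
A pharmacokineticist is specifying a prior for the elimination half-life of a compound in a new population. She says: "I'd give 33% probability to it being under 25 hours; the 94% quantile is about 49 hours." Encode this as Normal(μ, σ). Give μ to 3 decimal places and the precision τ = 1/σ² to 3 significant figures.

μ = 30.293, τ = 0.00691

The p-quantile of Normal(μ,σ) is μ + z_p·σ, with z_{0.33} = -0.4399 and z_{0.94} = 1.555.
Eliminate σ: μ = (z₂·x₁ − z₁·x₂)/(z₂ − z₁) = (1.555·25 − (-0.4399)·49)/1.995 = 30.293.
Then σ = (x₂ − x₁)/(z₂ − z₁) = (49 − 25)/1.995 = 12.032.
Precision τ = 1/σ² = 1/12.03² = 0.00691.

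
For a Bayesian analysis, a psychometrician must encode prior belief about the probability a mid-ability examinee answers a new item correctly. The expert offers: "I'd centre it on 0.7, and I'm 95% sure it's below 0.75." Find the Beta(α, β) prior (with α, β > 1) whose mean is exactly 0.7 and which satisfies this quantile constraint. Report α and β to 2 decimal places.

α ≈ 151.88, β ≈ 65.09

With mean 0.7 fixed, write α = 0.7s, β = 0.3s where s = α+β.
Need P(θ < 0.75) = 0.95 under Beta(0.7s, 0.3s). Normal approximation: (q−m)/√(m(1−m)/s) ≈ z_{0.95} = 1.64, so s ≈ 0.7·0.3·(1.64)²/(0.75−0.7)² = 227.3.
At s = 227.3: P(θ<0.75) ≈ 0.954. Adjusting to match 0.95 gives s ≈ 216.97.
So α = 0.7·216.97 ≈ 151.88, β = 0.3·216.97 ≈ 65.09.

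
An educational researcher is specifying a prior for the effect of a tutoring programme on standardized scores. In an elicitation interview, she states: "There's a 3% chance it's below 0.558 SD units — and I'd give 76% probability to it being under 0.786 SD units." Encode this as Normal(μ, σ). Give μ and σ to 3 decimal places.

μ = 0.724, σ = 0.088

For Normal(μ,σ), the p-quantile is μ + z_p·σ. Here z_{0.03} = -1.881, z_{0.76} = 0.7063.
So 0.558 = μ − 1.881σ and 0.786 = μ + 0.7063σ.
Subtracting: σ = (0.786 − 0.558)/(0.7063 − (-1.881)) = 0.088.
Then μ = 0.558 − (-1.881)·0.088 = 0.724.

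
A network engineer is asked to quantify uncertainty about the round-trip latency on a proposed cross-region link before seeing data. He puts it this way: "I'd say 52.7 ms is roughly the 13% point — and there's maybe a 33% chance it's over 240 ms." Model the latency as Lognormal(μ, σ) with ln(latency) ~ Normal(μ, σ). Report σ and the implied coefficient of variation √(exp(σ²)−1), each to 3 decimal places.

If T ~ Lognormal(μ,σ) then ln T ~ Normal(μ,σ), so the p-quantile of ln T is μ + z_p·σ.
ln(52.7) = 3.965 and ln(240) = 5.481; z_{0.13} = -1.126, z_{0.67} = 0.4399.
σ = (5.481 − 3.965)/(0.4399 − (-1.126)) = 0.968.
μ = 3.965 − (-1.126)·0.968 = 5.055.
CV = √(exp(σ²)−1) = √(exp(0.9368)−1) = 1.246.

σ ≈ 0.968, CV ≈ 1.246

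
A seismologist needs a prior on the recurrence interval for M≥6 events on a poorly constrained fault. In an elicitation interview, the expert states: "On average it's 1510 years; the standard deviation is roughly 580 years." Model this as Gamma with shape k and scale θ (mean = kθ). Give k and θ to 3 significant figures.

For Gamma(k, scale θ): mean = kθ, variance = kθ², so CV = 1/√k.
CV = SD/mean = 580/1510 = 0.3841, hence k = 1/CV² = 6.78.
Then θ = mean/k = 1510/6.78 = 223.

k ≈ 6.78, θ ≈ 223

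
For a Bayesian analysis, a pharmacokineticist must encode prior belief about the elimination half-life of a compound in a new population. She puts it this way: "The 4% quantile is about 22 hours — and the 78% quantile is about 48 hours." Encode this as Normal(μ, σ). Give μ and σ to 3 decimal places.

The p-quantile of Normal(μ,σ) is μ + z_p·σ, with z_{0.04} = -1.751 and z_{0.78} = 0.7722.
Eliminate σ: μ = (z₂·x₁ − z₁·x₂)/(z₂ − z₁) = (0.7722·22 − (-1.751)·48)/2.523 = 40.042.
Then σ = (x₂ − x₁)/(z₂ − z₁) = (48 − 22)/2.523 = 10.306.

μ = 40.042, σ = 10.306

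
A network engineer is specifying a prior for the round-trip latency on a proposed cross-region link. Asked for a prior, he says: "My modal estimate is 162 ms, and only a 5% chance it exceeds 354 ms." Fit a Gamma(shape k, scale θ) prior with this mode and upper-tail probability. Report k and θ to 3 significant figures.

k ≈ 5.51, θ ≈ 36

Gamma(k,θ) with k>1 has mode (k−1)θ, so θ = 162/(k−1).
Need P(X < 354) = 0.95 with θ tied to k this way. Start at k = 2, θ = 162: P(X<354) ≈ 0.642.
Too low — raise k to concentrate. Iterating converges to k ≈ 5.51.
Then θ = 162/(5.51−1) ≈ 36.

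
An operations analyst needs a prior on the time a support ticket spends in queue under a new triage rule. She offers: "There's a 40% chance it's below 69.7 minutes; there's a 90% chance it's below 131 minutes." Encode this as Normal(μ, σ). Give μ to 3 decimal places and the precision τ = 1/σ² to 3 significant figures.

The p-quantile of Normal(μ,σ) is μ + z_p·σ, with z_{0.4} = -0.2533 and z_{0.9} = 1.282.
Eliminate σ: μ = (z₂·x₁ − z₁·x₂)/(z₂ − z₁) = (1.282·69.7 − (-0.2533)·131)/1.535 = 79.818.
Then σ = (x₂ − x₁)/(z₂ − z₁) = (131 − 69.7)/1.535 = 39.937.
Precision τ = 1/σ² = 1/39.94² = 0.000627.

μ = 79.818, τ = 0.000627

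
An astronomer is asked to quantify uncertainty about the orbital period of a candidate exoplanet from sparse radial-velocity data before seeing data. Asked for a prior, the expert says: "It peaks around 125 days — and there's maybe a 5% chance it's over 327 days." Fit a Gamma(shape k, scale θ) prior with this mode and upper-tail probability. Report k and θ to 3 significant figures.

Gamma(k,θ) with k>1 has mode (k−1)θ, so θ = 125/(k−1).
Need P(X < 327) = 0.95 with θ tied to k this way. Start at k = 2, θ = 125: P(X<327) ≈ 0.736.
Too low — raise k to concentrate. Iterating converges to k ≈ 3.92.
Then θ = 125/(3.92−1) ≈ 42.8.

k ≈ 3.92, θ ≈ 42.8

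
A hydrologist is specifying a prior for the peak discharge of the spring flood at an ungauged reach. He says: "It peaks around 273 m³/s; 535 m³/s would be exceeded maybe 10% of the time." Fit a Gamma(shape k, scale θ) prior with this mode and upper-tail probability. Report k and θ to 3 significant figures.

Gamma(k,θ) with k>1 has mode (k−1)θ, so θ = 273/(k−1).
Need P(X < 535) = 0.9 with θ tied to k this way. Start at k = 2, θ = 273: P(X<535) ≈ 0.583.
Too low — raise k to concentrate. Iterating converges to k ≈ 5.23.
Then θ = 273/(5.23−1) ≈ 64.5.

k ≈ 5.23, θ ≈ 64.5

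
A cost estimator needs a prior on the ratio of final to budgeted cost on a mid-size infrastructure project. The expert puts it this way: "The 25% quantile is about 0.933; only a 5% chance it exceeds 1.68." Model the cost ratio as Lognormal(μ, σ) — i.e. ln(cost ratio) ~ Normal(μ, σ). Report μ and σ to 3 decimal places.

If T ~ Lognormal(μ,σ) then ln T ~ Normal(μ,σ), so the p-quantile of ln T is μ + z_p·σ.
ln(0.933) = -0.06935 and ln(1.68) = 0.5188; z_{0.25} = -0.6745, z_{0.95} = 1.645.
σ = (0.5188 − -0.06935)/(1.645 − (-0.6745)) = 0.254.
μ = -0.06935 − (-0.6745)·0.254 = 0.102.

μ ≈ 0.102, σ ≈ 0.254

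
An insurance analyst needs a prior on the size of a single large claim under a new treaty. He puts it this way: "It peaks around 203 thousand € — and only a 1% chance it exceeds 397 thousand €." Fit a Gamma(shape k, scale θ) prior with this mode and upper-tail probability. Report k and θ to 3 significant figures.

Gamma(k,θ) with k>1 has mode (k−1)θ, so θ = 203/(k−1).
Need P(X < 397) = 0.99 with θ tied to k this way. Start at k = 2, θ = 203: P(X<397) ≈ 0.582.
Too low — raise k to concentrate. Iterating converges to k ≈ 12.
Then θ = 203/(12−1) ≈ 18.5.

k ≈ 12, θ ≈ 18.5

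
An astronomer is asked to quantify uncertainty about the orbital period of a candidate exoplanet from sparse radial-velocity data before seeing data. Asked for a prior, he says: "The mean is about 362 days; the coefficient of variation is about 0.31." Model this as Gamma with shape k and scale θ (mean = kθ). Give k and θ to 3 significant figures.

For Gamma(k, scale θ): mean = kθ, variance = kθ², so CV = 1/√k.
CV = 0.31, hence k = 1/CV² = 10.4.
Then θ = mean/k = 362/10.4 = 34.8.

k ≈ 10.4, θ ≈ 34.8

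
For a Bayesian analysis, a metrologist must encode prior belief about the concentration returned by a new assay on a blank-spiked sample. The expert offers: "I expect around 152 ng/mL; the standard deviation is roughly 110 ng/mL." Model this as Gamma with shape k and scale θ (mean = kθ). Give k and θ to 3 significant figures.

For Gamma(k, scale θ): mean = kθ, variance = kθ², so CV = 1/√k.
CV = SD/mean = 110/152 = 0.7237, hence k = 1/CV² = 1.91.
Then θ = mean/k = 152/1.91 = 79.6.

k ≈ 1.91, θ ≈ 79.6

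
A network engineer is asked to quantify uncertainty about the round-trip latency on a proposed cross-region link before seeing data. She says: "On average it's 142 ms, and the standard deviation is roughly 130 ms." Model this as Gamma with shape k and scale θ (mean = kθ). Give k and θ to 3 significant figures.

k ≈ 1.19, θ ≈ 119

For Gamma(k, scale θ): mean = kθ, variance = kθ², so CV = 1/√k.
CV = SD/mean = 130/142 = 0.9155, hence k = 1/CV² = 1.19.
Then θ = mean/k = 142/1.19 = 119.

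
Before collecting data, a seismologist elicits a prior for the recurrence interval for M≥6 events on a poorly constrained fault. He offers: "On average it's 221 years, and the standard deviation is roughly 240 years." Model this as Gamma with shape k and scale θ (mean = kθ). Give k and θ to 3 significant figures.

k ≈ 0.848, θ ≈ 261

For Gamma(k, scale θ): mean = kθ, variance = kθ², so CV = 1/√k.
CV = SD/mean = 240/221 = 1.086, hence k = 1/CV² = 0.848.
Then θ = mean/k = 221/0.848 = 261.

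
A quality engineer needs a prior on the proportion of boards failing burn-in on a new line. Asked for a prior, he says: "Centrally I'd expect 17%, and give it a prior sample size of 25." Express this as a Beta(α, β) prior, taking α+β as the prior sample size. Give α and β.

α = 4.25, β = 20.75

Under the effective-sample-size interpretation, Beta(α, β) has prior mean α/(α+β) and prior sample size α+β.
So α+β = 25 and α/(α+β) = 0.17, giving α = 0.17·25 = 4.25 and β = 25 − 4.25 = 20.75.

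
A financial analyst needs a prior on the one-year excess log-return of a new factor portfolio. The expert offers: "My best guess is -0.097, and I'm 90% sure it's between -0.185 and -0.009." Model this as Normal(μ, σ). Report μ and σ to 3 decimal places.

A symmetric 90% interval runs μ ± z·σ with z = 1.645.
Half-width = 0.088, so σ = 0.088/1.645 = 0.054.
μ is the stated best guess, -0.097.

μ = -0.097, σ = 0.054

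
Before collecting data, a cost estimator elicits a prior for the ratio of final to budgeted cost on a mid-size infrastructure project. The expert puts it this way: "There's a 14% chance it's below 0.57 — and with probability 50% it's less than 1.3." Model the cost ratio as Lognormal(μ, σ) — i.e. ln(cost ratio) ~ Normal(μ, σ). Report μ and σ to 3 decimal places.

μ ≈ 0.262, σ ≈ 0.763

If T ~ Lognormal(μ,σ) then ln T ~ Normal(μ,σ), so the p-quantile of ln T is μ + z_p·σ.
ln(0.57) = -0.5621 and ln(1.3) = 0.2624; z_{0.14} = -1.08, z_{0.5} = 0.
σ = (0.2624 − -0.5621)/(0 − (-1.08)) = 0.763.
μ = -0.5621 − (-1.08)·0.763 = 0.262.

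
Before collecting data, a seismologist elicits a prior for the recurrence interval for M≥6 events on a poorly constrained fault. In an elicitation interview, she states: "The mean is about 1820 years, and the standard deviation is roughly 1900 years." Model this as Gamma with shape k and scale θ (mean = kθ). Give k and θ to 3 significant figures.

k ≈ 0.918, θ ≈ 1980

For Gamma(k, scale θ): mean = kθ, variance = kθ², so CV = 1/√k.
CV = SD/mean = 1900/1820 = 1.044, hence k = 1/CV² = 0.918.
Then θ = mean/k = 1820/0.918 = 1980.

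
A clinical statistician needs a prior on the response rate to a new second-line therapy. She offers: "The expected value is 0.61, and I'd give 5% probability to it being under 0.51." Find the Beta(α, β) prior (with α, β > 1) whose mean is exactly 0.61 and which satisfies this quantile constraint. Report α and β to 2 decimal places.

α ≈ 40.25, β ≈ 25.73

With mean 0.61 fixed, write α = 0.61s, β = 0.39s where s = α+β.
Need P(θ < 0.51) = 0.05 under Beta(0.61s, 0.39s). Normal approximation: (q−m)/√(m(1−m)/s) ≈ z_{0.05} = -1.64, so s ≈ 0.61·0.39·(-1.64)²/(0.51−0.61)² = 64.4.
At s = 64.4: P(θ<0.51) ≈ 0.052. Adjusting to match 0.05 gives s ≈ 65.98.
So α = 0.61·65.98 ≈ 40.25, β = 0.39·65.98 ≈ 25.73.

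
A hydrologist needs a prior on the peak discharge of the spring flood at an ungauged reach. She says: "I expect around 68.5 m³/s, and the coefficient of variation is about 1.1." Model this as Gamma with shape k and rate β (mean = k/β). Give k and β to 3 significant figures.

k ≈ 0.826, β ≈ 0.0121

For Gamma(k, rate β): mean = k/β, variance = k/β², so CV = 1/√k.
CV = 1.1, hence k = 1/CV² = 0.826.
Then β = k/mean = 0.826/68.5 = 0.0121.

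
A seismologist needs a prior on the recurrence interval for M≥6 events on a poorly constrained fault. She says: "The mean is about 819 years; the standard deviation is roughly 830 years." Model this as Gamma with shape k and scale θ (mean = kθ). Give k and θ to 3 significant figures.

k ≈ 0.974, θ ≈ 841

For Gamma(k, scale θ): mean = kθ, variance = kθ², so CV = 1/√k.
CV = SD/mean = 830/819 = 1.013, hence k = 1/CV² = 0.974.
Then θ = mean/k = 819/0.974 = 841.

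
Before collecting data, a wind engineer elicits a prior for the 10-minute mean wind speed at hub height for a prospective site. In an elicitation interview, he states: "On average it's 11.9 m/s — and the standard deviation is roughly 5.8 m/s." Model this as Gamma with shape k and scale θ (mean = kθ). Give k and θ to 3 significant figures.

For Gamma(k, scale θ): mean = kθ, variance = kθ², so CV = 1/√k.
CV = SD/mean = 5.8/11.9 = 0.4874, hence k = 1/CV² = 4.21.
Then θ = mean/k = 11.9/4.21 = 2.83.

k ≈ 4.21, θ ≈ 2.83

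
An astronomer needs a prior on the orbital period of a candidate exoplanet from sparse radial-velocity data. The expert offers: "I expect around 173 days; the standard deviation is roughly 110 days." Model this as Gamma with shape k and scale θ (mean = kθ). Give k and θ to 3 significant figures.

k ≈ 2.47, θ ≈ 69.9

For Gamma(k, scale θ): mean = kθ, variance = kθ², so CV = 1/√k.
CV = SD/mean = 110/173 = 0.6358, hence k = 1/CV² = 2.47.
Then θ = mean/k = 173/2.47 = 69.9.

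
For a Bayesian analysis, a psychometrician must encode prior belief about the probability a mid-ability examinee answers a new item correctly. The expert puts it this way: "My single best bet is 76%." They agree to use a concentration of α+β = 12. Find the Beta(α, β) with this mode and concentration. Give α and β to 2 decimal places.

α = 8.60, β = 3.40

For α,β > 1 the Beta mode is (α−1)/(α+β−2). With α+β = 12, the mode is (α−1)/10.
Set (α−1)/10 = 0.76 → α = 1 + 0.76·10 = 8.60.
β = 12 − α = 3.40.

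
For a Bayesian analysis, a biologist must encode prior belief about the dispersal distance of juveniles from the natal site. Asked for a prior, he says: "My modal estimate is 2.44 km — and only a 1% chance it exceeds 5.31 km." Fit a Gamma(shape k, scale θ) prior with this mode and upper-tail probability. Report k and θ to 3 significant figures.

k ≈ 8.99, θ ≈ 0.305

Gamma(k,θ) with k>1 has mode (k−1)θ, so θ = 2.44/(k−1).
Need P(X < 5.31) = 0.99 with θ tied to k this way. Start at k = 2, θ = 2.44: P(X<5.31) ≈ 0.640.
Too low — raise k to concentrate. Iterating converges to k ≈ 8.99.
Then θ = 2.44/(8.99−1) ≈ 0.305.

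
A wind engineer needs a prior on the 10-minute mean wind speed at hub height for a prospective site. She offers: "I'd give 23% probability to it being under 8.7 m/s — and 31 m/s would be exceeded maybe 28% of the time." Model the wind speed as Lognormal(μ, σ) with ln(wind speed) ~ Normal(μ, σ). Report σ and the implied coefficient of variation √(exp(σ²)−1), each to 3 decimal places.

If T ~ Lognormal(μ,σ) then ln T ~ Normal(μ,σ), so the p-quantile of ln T is μ + z_p·σ.
ln(8.7) = 2.163 and ln(31) = 3.434; z_{0.23} = -0.7388, z_{0.72} = 0.5828.
σ = (3.434 − 2.163)/(0.5828 − (-0.7388)) = 0.961.
μ = 2.163 − (-0.7388)·0.961 = 2.874.
CV = √(exp(σ²)−1) = √(exp(0.9243)−1) = 1.233.

σ ≈ 0.961, CV ≈ 1.233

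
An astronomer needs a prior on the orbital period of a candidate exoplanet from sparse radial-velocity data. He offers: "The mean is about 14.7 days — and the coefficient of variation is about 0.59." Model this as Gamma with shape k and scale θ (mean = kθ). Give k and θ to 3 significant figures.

k ≈ 2.87, θ ≈ 5.12

For Gamma(k, scale θ): mean = kθ, variance = kθ², so CV = 1/√k.
CV = 0.59, hence k = 1/CV² = 2.87.
Then θ = mean/k = 14.7/2.87 = 5.12.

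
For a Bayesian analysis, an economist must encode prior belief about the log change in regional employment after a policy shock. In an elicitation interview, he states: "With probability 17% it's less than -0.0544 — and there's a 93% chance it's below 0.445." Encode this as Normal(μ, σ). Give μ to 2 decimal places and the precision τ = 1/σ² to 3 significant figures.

For Normal(μ,σ), the p-quantile is μ + z_p·σ. Here z_{0.17} = -0.9542, z_{0.93} = 1.476.
So -0.0544 = μ − 0.9542σ and 0.445 = μ + 1.476σ.
Subtracting: σ = (0.445 − -0.0544)/(1.476 − (-0.9542)) = 0.21.
Then μ = -0.0544 − (-0.9542)·0.21 = 0.14.
Precision τ = 1/σ² = 1/0.2055² = 23.7.

μ = 0.14, τ = 23.7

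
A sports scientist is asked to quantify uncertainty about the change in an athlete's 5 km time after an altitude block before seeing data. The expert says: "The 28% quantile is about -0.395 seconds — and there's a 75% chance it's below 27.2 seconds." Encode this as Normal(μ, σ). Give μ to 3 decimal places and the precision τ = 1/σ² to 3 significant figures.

For Normal(μ,σ), the p-quantile is μ + z_p·σ. Here z_{0.28} = -0.5828, z_{0.75} = 0.6745.
So -0.395 = μ − 0.5828σ and 27.2 = μ + 0.6745σ.
Subtracting: σ = (27.2 − -0.395)/(0.6745 − (-0.5828)) = 21.947.
Then μ = -0.395 − (-0.5828)·21.947 = 12.397.
Precision τ = 1/σ² = 1/21.95² = 0.00208.

μ = 12.397, τ = 0.00208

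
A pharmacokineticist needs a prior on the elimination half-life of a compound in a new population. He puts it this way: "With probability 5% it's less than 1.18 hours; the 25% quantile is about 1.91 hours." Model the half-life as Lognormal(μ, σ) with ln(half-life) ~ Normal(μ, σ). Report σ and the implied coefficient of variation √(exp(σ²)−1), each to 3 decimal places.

σ ≈ 0.496, CV ≈ 0.528

If T ~ Lognormal(μ,σ) then ln T ~ Normal(μ,σ), so the p-quantile of ln T is μ + z_p·σ.
ln(1.18) = 0.1655 and ln(1.91) = 0.6471; z_{0.05} = -1.645, z_{0.25} = -0.6745.
σ = (0.6471 − 0.1655)/(-0.6745 − (-1.645)) = 0.496.
μ = 0.1655 − (-1.645)·0.496 = 0.982.
CV = √(exp(σ²)−1) = √(exp(0.2463)−1) = 0.528.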